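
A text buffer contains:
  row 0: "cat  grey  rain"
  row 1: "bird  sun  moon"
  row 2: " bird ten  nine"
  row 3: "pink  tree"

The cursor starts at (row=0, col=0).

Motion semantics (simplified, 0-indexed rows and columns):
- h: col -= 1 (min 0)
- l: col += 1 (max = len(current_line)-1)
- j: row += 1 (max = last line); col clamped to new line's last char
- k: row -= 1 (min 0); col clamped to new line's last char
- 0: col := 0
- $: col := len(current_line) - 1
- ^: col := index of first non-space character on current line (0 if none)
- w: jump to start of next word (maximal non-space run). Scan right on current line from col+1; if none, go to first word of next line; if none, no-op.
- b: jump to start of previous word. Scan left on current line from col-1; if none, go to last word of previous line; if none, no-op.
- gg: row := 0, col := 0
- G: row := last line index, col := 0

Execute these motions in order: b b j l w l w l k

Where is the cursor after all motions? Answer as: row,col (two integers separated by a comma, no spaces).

Answer: 0,12

Derivation:
After 1 (b): row=0 col=0 char='c'
After 2 (b): row=0 col=0 char='c'
After 3 (j): row=1 col=0 char='b'
After 4 (l): row=1 col=1 char='i'
After 5 (w): row=1 col=6 char='s'
After 6 (l): row=1 col=7 char='u'
After 7 (w): row=1 col=11 char='m'
After 8 (l): row=1 col=12 char='o'
After 9 (k): row=0 col=12 char='a'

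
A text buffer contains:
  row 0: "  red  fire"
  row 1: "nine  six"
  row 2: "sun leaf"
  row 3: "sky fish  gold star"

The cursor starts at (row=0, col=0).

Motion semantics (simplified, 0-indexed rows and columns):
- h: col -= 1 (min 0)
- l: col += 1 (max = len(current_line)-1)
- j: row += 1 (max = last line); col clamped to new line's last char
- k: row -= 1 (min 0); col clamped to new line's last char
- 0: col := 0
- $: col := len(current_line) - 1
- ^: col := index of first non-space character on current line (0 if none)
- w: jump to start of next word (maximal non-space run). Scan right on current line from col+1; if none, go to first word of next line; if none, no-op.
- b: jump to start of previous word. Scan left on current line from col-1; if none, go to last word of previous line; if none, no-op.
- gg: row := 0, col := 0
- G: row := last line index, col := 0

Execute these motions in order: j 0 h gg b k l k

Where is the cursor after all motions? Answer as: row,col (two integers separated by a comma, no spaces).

Answer: 0,1

Derivation:
After 1 (j): row=1 col=0 char='n'
After 2 (0): row=1 col=0 char='n'
After 3 (h): row=1 col=0 char='n'
After 4 (gg): row=0 col=0 char='_'
After 5 (b): row=0 col=0 char='_'
After 6 (k): row=0 col=0 char='_'
After 7 (l): row=0 col=1 char='_'
After 8 (k): row=0 col=1 char='_'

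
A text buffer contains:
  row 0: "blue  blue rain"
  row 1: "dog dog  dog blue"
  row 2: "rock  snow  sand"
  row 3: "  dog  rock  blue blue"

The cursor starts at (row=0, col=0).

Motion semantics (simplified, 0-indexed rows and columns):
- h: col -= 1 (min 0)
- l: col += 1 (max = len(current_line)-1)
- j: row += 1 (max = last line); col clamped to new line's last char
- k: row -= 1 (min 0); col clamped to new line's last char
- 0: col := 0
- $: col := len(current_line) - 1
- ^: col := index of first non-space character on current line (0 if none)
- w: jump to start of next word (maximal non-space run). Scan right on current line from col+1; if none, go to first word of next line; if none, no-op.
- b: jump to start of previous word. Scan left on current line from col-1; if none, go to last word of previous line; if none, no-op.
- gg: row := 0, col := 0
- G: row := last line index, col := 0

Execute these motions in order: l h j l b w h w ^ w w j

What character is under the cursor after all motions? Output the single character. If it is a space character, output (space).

Answer: w

Derivation:
After 1 (l): row=0 col=1 char='l'
After 2 (h): row=0 col=0 char='b'
After 3 (j): row=1 col=0 char='d'
After 4 (l): row=1 col=1 char='o'
After 5 (b): row=1 col=0 char='d'
After 6 (w): row=1 col=4 char='d'
After 7 (h): row=1 col=3 char='_'
After 8 (w): row=1 col=4 char='d'
After 9 (^): row=1 col=0 char='d'
After 10 (w): row=1 col=4 char='d'
After 11 (w): row=1 col=9 char='d'
After 12 (j): row=2 col=9 char='w'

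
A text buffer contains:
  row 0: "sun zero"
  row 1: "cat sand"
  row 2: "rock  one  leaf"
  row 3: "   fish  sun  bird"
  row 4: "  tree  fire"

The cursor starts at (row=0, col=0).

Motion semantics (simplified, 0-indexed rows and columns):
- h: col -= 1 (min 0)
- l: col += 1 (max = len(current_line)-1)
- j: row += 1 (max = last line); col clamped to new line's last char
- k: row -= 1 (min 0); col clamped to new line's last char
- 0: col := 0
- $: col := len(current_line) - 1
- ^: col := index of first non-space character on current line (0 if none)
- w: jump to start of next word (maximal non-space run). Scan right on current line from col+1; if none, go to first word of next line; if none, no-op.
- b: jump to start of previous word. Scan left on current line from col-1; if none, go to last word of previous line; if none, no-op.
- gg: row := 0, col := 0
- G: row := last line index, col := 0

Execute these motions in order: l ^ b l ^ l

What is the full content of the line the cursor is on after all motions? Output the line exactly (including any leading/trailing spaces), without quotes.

After 1 (l): row=0 col=1 char='u'
After 2 (^): row=0 col=0 char='s'
After 3 (b): row=0 col=0 char='s'
After 4 (l): row=0 col=1 char='u'
After 5 (^): row=0 col=0 char='s'
After 6 (l): row=0 col=1 char='u'

Answer: sun zero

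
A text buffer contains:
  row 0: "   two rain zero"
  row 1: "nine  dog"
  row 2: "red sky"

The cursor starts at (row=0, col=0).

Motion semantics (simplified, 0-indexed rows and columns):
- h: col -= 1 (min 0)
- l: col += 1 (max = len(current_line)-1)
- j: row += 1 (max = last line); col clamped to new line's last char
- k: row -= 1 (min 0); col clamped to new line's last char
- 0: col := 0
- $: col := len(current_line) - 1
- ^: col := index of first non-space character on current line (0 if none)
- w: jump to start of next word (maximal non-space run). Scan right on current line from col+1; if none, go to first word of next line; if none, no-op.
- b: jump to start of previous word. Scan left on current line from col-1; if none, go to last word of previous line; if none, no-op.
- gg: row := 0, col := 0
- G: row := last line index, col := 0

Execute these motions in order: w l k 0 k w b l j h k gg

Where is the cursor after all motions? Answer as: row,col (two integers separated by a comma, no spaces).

Answer: 0,0

Derivation:
After 1 (w): row=0 col=3 char='t'
After 2 (l): row=0 col=4 char='w'
After 3 (k): row=0 col=4 char='w'
After 4 (0): row=0 col=0 char='_'
After 5 (k): row=0 col=0 char='_'
After 6 (w): row=0 col=3 char='t'
After 7 (b): row=0 col=3 char='t'
After 8 (l): row=0 col=4 char='w'
After 9 (j): row=1 col=4 char='_'
After 10 (h): row=1 col=3 char='e'
After 11 (k): row=0 col=3 char='t'
After 12 (gg): row=0 col=0 char='_'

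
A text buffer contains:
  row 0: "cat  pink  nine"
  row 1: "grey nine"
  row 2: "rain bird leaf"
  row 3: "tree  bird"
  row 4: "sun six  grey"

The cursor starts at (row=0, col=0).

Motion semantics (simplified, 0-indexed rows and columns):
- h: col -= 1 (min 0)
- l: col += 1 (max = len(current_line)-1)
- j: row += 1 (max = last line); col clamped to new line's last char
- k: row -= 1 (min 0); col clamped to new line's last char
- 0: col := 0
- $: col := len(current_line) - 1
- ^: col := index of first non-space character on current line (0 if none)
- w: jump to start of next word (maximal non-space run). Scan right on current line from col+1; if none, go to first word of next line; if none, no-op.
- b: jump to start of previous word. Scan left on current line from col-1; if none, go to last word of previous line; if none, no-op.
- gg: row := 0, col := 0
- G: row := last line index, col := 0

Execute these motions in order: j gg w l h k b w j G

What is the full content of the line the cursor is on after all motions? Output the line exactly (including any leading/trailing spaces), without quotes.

After 1 (j): row=1 col=0 char='g'
After 2 (gg): row=0 col=0 char='c'
After 3 (w): row=0 col=5 char='p'
After 4 (l): row=0 col=6 char='i'
After 5 (h): row=0 col=5 char='p'
After 6 (k): row=0 col=5 char='p'
After 7 (b): row=0 col=0 char='c'
After 8 (w): row=0 col=5 char='p'
After 9 (j): row=1 col=5 char='n'
After 10 (G): row=4 col=0 char='s'

Answer: sun six  grey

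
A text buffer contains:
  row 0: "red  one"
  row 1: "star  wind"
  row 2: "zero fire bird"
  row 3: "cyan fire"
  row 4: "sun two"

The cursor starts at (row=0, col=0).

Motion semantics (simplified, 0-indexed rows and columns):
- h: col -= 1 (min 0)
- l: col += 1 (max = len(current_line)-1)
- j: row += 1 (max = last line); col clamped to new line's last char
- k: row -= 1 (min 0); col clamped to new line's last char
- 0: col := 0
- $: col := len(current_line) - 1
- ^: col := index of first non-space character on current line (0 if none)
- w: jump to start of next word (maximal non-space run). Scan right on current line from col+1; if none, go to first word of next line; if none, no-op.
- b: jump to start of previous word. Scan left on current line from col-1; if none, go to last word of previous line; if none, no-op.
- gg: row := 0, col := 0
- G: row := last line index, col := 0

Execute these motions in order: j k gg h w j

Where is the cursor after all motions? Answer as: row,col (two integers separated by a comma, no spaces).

After 1 (j): row=1 col=0 char='s'
After 2 (k): row=0 col=0 char='r'
After 3 (gg): row=0 col=0 char='r'
After 4 (h): row=0 col=0 char='r'
After 5 (w): row=0 col=5 char='o'
After 6 (j): row=1 col=5 char='_'

Answer: 1,5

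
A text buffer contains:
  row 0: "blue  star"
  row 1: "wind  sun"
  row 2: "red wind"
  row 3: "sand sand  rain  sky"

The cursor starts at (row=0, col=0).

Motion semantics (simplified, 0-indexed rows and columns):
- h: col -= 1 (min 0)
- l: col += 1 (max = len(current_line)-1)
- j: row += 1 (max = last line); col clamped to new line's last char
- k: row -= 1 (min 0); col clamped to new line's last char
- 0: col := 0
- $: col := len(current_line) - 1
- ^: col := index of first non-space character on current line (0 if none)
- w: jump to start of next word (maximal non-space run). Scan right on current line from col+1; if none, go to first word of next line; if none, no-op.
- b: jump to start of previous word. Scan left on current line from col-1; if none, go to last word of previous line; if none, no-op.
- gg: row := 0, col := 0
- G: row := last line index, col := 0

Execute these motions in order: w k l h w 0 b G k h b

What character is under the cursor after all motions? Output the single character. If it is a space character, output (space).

Answer: s

Derivation:
After 1 (w): row=0 col=6 char='s'
After 2 (k): row=0 col=6 char='s'
After 3 (l): row=0 col=7 char='t'
After 4 (h): row=0 col=6 char='s'
After 5 (w): row=1 col=0 char='w'
After 6 (0): row=1 col=0 char='w'
After 7 (b): row=0 col=6 char='s'
After 8 (G): row=3 col=0 char='s'
After 9 (k): row=2 col=0 char='r'
After 10 (h): row=2 col=0 char='r'
After 11 (b): row=1 col=6 char='s'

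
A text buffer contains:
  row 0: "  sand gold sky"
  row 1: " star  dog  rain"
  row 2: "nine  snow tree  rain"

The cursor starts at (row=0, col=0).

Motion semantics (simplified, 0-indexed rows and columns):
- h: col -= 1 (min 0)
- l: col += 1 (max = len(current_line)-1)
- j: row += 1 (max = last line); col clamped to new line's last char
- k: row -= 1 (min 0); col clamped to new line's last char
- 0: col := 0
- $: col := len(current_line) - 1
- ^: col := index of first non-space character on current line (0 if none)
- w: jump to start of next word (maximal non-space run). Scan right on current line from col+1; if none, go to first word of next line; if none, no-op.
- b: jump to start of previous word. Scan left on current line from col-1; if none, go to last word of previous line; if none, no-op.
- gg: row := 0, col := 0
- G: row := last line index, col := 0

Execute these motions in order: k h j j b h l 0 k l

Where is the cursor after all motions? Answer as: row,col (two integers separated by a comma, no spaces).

Answer: 0,1

Derivation:
After 1 (k): row=0 col=0 char='_'
After 2 (h): row=0 col=0 char='_'
After 3 (j): row=1 col=0 char='_'
After 4 (j): row=2 col=0 char='n'
After 5 (b): row=1 col=12 char='r'
After 6 (h): row=1 col=11 char='_'
After 7 (l): row=1 col=12 char='r'
After 8 (0): row=1 col=0 char='_'
After 9 (k): row=0 col=0 char='_'
After 10 (l): row=0 col=1 char='_'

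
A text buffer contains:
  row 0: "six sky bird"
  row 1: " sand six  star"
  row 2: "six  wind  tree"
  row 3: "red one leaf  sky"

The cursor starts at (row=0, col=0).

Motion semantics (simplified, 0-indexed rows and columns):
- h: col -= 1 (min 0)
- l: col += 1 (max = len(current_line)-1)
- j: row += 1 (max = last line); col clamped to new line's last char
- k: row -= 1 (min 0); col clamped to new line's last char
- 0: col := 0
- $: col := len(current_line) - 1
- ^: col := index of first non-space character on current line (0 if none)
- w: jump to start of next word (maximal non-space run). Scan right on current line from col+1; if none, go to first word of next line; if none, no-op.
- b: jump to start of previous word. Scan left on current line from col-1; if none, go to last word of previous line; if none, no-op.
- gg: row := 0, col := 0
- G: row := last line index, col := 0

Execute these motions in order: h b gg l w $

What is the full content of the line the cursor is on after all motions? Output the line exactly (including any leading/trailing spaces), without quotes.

After 1 (h): row=0 col=0 char='s'
After 2 (b): row=0 col=0 char='s'
After 3 (gg): row=0 col=0 char='s'
After 4 (l): row=0 col=1 char='i'
After 5 (w): row=0 col=4 char='s'
After 6 ($): row=0 col=11 char='d'

Answer: six sky bird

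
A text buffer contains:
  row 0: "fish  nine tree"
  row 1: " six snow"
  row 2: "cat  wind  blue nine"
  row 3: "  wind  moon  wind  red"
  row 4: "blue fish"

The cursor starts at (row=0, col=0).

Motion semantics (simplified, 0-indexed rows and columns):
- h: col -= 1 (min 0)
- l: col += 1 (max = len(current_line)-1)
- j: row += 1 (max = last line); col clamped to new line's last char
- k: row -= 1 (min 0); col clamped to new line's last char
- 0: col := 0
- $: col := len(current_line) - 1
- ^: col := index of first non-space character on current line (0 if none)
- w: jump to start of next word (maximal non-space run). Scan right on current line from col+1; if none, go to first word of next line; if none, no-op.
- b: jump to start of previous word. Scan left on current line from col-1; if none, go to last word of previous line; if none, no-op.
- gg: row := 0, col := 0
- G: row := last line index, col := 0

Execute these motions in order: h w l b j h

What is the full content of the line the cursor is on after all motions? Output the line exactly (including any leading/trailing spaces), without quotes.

After 1 (h): row=0 col=0 char='f'
After 2 (w): row=0 col=6 char='n'
After 3 (l): row=0 col=7 char='i'
After 4 (b): row=0 col=6 char='n'
After 5 (j): row=1 col=6 char='n'
After 6 (h): row=1 col=5 char='s'

Answer:  six snow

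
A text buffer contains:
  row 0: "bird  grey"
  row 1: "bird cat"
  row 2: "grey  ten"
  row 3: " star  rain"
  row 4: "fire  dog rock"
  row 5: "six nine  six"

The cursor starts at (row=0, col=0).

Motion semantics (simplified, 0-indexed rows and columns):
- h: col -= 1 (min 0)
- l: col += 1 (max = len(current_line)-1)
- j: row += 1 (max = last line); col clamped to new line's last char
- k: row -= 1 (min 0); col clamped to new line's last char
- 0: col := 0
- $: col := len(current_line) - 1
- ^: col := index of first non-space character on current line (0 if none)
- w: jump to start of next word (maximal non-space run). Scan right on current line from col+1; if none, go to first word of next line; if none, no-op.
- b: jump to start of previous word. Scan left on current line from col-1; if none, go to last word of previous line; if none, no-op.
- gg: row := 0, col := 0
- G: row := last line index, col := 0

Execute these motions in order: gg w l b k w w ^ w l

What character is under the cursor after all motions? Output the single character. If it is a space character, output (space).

After 1 (gg): row=0 col=0 char='b'
After 2 (w): row=0 col=6 char='g'
After 3 (l): row=0 col=7 char='r'
After 4 (b): row=0 col=6 char='g'
After 5 (k): row=0 col=6 char='g'
After 6 (w): row=1 col=0 char='b'
After 7 (w): row=1 col=5 char='c'
After 8 (^): row=1 col=0 char='b'
After 9 (w): row=1 col=5 char='c'
After 10 (l): row=1 col=6 char='a'

Answer: a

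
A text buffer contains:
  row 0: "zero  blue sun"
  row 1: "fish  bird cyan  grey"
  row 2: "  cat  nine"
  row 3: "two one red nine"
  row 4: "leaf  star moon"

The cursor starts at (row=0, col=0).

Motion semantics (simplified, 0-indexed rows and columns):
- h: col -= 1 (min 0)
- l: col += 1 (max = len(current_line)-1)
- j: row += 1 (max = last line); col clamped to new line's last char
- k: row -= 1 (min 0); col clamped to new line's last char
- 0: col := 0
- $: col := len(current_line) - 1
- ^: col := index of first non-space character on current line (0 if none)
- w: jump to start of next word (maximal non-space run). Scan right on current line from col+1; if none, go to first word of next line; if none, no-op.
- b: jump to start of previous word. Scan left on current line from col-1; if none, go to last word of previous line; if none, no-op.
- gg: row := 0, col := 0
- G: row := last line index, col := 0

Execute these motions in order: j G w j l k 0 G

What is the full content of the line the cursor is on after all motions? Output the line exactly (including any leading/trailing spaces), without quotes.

After 1 (j): row=1 col=0 char='f'
After 2 (G): row=4 col=0 char='l'
After 3 (w): row=4 col=6 char='s'
After 4 (j): row=4 col=6 char='s'
After 5 (l): row=4 col=7 char='t'
After 6 (k): row=3 col=7 char='_'
After 7 (0): row=3 col=0 char='t'
After 8 (G): row=4 col=0 char='l'

Answer: leaf  star moon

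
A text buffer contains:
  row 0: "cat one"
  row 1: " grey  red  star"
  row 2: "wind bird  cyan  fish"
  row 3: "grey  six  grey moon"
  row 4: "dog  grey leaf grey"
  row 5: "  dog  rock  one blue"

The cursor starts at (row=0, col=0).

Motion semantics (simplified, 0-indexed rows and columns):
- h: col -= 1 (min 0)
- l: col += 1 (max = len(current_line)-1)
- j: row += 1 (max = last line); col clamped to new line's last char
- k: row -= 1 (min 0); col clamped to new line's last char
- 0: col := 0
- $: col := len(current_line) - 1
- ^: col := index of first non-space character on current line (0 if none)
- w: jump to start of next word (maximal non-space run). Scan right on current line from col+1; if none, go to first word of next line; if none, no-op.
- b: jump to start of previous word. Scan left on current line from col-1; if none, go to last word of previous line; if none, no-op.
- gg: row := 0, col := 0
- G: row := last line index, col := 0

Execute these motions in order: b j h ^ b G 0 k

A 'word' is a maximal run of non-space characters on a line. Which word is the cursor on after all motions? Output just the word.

After 1 (b): row=0 col=0 char='c'
After 2 (j): row=1 col=0 char='_'
After 3 (h): row=1 col=0 char='_'
After 4 (^): row=1 col=1 char='g'
After 5 (b): row=0 col=4 char='o'
After 6 (G): row=5 col=0 char='_'
After 7 (0): row=5 col=0 char='_'
After 8 (k): row=4 col=0 char='d'

Answer: dog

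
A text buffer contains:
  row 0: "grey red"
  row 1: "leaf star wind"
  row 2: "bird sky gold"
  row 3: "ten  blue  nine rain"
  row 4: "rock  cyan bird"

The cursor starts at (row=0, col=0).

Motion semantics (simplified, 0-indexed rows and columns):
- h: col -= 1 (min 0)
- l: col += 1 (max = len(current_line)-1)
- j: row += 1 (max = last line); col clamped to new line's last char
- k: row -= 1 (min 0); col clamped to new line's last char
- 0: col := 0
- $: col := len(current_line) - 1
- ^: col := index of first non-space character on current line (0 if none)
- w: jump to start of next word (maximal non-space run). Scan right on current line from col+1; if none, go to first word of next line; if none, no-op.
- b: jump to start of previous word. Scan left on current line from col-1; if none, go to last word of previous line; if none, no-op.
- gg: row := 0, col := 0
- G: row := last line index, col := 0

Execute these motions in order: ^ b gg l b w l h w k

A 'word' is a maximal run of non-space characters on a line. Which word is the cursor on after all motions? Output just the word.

After 1 (^): row=0 col=0 char='g'
After 2 (b): row=0 col=0 char='g'
After 3 (gg): row=0 col=0 char='g'
After 4 (l): row=0 col=1 char='r'
After 5 (b): row=0 col=0 char='g'
After 6 (w): row=0 col=5 char='r'
After 7 (l): row=0 col=6 char='e'
After 8 (h): row=0 col=5 char='r'
After 9 (w): row=1 col=0 char='l'
After 10 (k): row=0 col=0 char='g'

Answer: grey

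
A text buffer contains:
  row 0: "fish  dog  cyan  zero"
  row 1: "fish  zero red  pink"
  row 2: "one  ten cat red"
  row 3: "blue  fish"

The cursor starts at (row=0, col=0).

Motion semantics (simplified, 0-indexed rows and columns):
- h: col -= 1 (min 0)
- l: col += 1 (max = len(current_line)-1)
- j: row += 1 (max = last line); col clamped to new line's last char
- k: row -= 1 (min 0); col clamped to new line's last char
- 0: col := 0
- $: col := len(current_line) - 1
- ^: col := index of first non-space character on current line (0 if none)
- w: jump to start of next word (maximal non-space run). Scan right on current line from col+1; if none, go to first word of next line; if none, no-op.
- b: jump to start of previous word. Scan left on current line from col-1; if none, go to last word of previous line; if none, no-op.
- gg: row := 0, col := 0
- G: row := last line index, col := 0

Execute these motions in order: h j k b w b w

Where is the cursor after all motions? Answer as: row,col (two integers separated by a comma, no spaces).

After 1 (h): row=0 col=0 char='f'
After 2 (j): row=1 col=0 char='f'
After 3 (k): row=0 col=0 char='f'
After 4 (b): row=0 col=0 char='f'
After 5 (w): row=0 col=6 char='d'
After 6 (b): row=0 col=0 char='f'
After 7 (w): row=0 col=6 char='d'

Answer: 0,6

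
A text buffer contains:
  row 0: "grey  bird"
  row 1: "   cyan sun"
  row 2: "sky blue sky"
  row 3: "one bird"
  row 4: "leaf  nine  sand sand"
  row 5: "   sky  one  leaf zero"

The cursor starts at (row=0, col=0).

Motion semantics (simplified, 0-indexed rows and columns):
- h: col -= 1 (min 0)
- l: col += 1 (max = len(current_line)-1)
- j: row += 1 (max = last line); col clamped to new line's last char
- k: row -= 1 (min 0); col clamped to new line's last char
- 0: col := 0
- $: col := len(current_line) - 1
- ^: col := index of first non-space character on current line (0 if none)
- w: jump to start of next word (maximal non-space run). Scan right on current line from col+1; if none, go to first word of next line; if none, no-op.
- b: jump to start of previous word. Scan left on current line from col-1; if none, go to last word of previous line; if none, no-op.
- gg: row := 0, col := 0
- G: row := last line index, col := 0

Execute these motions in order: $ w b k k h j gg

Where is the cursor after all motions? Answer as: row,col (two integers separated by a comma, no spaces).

Answer: 0,0

Derivation:
After 1 ($): row=0 col=9 char='d'
After 2 (w): row=1 col=3 char='c'
After 3 (b): row=0 col=6 char='b'
After 4 (k): row=0 col=6 char='b'
After 5 (k): row=0 col=6 char='b'
After 6 (h): row=0 col=5 char='_'
After 7 (j): row=1 col=5 char='a'
After 8 (gg): row=0 col=0 char='g'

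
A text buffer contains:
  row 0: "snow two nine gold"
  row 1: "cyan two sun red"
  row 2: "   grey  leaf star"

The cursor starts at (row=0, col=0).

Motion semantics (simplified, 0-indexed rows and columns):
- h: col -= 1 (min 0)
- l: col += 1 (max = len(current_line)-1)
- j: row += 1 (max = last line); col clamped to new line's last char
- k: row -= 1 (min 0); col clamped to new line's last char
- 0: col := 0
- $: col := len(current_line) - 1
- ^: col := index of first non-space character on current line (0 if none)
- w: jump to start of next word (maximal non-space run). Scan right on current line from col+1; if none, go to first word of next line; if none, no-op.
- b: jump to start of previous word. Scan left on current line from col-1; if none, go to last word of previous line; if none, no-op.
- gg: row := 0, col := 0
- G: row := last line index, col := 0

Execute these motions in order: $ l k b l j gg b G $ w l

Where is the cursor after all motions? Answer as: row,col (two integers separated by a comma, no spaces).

After 1 ($): row=0 col=17 char='d'
After 2 (l): row=0 col=17 char='d'
After 3 (k): row=0 col=17 char='d'
After 4 (b): row=0 col=14 char='g'
After 5 (l): row=0 col=15 char='o'
After 6 (j): row=1 col=15 char='d'
After 7 (gg): row=0 col=0 char='s'
After 8 (b): row=0 col=0 char='s'
After 9 (G): row=2 col=0 char='_'
After 10 ($): row=2 col=17 char='r'
After 11 (w): row=2 col=17 char='r'
After 12 (l): row=2 col=17 char='r'

Answer: 2,17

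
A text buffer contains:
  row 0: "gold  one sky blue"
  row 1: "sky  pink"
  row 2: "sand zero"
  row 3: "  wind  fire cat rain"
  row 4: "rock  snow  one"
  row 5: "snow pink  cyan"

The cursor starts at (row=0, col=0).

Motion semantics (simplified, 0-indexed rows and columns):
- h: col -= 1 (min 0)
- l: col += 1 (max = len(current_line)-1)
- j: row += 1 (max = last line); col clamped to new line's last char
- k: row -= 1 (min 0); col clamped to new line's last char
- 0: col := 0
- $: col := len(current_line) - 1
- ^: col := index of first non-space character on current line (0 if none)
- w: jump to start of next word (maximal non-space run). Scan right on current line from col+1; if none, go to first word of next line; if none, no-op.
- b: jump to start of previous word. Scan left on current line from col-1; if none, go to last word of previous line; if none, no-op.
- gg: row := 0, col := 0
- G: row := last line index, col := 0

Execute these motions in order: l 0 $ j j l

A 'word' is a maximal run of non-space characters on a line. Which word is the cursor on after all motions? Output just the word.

After 1 (l): row=0 col=1 char='o'
After 2 (0): row=0 col=0 char='g'
After 3 ($): row=0 col=17 char='e'
After 4 (j): row=1 col=8 char='k'
After 5 (j): row=2 col=8 char='o'
After 6 (l): row=2 col=8 char='o'

Answer: zero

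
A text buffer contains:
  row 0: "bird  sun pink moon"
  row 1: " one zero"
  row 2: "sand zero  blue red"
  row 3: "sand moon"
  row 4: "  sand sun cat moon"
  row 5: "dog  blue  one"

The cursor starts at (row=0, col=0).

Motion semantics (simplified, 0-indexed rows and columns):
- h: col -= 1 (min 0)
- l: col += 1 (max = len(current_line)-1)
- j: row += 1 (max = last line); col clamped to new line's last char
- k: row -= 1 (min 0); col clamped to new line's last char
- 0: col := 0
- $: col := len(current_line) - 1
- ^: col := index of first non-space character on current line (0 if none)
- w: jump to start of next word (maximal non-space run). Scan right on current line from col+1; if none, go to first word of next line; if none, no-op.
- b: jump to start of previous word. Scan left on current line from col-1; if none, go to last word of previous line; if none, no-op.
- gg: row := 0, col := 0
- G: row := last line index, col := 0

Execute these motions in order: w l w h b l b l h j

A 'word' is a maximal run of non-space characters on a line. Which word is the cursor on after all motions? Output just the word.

After 1 (w): row=0 col=6 char='s'
After 2 (l): row=0 col=7 char='u'
After 3 (w): row=0 col=10 char='p'
After 4 (h): row=0 col=9 char='_'
After 5 (b): row=0 col=6 char='s'
After 6 (l): row=0 col=7 char='u'
After 7 (b): row=0 col=6 char='s'
After 8 (l): row=0 col=7 char='u'
After 9 (h): row=0 col=6 char='s'
After 10 (j): row=1 col=6 char='e'

Answer: zero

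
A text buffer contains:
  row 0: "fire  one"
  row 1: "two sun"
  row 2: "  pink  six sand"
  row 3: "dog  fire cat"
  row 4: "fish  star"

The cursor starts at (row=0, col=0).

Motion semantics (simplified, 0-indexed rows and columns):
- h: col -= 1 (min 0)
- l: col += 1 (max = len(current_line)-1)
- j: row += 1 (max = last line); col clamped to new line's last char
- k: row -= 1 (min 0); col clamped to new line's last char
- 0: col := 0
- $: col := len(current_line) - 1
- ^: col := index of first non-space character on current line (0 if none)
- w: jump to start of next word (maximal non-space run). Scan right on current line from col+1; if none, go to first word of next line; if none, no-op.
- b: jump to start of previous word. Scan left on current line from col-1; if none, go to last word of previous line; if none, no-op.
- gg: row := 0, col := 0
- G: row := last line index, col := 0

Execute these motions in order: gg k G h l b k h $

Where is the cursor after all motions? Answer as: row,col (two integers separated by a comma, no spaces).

After 1 (gg): row=0 col=0 char='f'
After 2 (k): row=0 col=0 char='f'
After 3 (G): row=4 col=0 char='f'
After 4 (h): row=4 col=0 char='f'
After 5 (l): row=4 col=1 char='i'
After 6 (b): row=4 col=0 char='f'
After 7 (k): row=3 col=0 char='d'
After 8 (h): row=3 col=0 char='d'
After 9 ($): row=3 col=12 char='t'

Answer: 3,12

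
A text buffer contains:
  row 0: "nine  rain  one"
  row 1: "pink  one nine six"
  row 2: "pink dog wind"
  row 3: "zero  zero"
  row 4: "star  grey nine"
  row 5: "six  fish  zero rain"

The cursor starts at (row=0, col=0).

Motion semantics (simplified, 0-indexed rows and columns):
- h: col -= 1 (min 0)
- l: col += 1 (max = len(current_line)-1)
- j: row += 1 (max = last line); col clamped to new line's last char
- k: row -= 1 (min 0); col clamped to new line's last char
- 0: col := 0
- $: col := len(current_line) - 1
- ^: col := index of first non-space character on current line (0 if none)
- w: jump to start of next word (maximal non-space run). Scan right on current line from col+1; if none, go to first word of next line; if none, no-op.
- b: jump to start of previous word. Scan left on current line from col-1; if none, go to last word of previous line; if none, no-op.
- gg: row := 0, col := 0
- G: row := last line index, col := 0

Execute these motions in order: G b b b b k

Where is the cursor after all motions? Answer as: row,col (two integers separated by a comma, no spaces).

Answer: 2,6

Derivation:
After 1 (G): row=5 col=0 char='s'
After 2 (b): row=4 col=11 char='n'
After 3 (b): row=4 col=6 char='g'
After 4 (b): row=4 col=0 char='s'
After 5 (b): row=3 col=6 char='z'
After 6 (k): row=2 col=6 char='o'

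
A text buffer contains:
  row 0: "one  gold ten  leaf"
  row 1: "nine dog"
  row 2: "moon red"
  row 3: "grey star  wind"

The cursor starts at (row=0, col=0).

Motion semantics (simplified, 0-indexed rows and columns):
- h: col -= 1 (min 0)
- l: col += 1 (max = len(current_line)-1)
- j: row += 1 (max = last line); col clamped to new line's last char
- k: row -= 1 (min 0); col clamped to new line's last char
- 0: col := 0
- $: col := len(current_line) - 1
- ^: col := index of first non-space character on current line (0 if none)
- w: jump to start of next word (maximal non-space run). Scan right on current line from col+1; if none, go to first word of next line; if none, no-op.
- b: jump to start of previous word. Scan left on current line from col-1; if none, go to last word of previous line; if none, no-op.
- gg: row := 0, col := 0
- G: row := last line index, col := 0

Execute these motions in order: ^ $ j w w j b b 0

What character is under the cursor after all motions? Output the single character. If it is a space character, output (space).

Answer: m

Derivation:
After 1 (^): row=0 col=0 char='o'
After 2 ($): row=0 col=18 char='f'
After 3 (j): row=1 col=7 char='g'
After 4 (w): row=2 col=0 char='m'
After 5 (w): row=2 col=5 char='r'
After 6 (j): row=3 col=5 char='s'
After 7 (b): row=3 col=0 char='g'
After 8 (b): row=2 col=5 char='r'
After 9 (0): row=2 col=0 char='m'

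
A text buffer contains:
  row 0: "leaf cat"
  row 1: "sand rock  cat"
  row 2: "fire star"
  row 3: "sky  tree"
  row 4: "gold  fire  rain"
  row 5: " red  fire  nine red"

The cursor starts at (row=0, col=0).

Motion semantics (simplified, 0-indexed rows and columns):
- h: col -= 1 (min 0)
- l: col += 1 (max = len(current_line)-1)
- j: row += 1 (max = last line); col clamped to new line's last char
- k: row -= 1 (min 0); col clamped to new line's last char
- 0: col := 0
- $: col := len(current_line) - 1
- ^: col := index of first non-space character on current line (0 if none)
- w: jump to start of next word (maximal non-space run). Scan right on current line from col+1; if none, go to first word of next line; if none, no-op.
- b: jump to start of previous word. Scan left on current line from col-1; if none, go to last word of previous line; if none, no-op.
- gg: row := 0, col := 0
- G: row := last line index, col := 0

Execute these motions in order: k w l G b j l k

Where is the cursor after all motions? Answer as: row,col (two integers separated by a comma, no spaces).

After 1 (k): row=0 col=0 char='l'
After 2 (w): row=0 col=5 char='c'
After 3 (l): row=0 col=6 char='a'
After 4 (G): row=5 col=0 char='_'
After 5 (b): row=4 col=12 char='r'
After 6 (j): row=5 col=12 char='n'
After 7 (l): row=5 col=13 char='i'
After 8 (k): row=4 col=13 char='a'

Answer: 4,13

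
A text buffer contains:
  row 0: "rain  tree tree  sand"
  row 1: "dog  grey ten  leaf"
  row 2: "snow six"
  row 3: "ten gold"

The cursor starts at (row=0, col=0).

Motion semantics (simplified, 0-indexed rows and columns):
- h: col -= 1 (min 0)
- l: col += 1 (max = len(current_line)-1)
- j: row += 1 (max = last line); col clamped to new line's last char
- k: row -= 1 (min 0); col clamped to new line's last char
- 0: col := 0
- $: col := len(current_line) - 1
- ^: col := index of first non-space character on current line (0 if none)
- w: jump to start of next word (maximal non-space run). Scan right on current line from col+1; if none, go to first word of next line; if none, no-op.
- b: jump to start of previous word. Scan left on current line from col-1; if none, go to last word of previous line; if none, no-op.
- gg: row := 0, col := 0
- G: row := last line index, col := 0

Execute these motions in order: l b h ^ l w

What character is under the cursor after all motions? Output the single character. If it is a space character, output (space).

Answer: t

Derivation:
After 1 (l): row=0 col=1 char='a'
After 2 (b): row=0 col=0 char='r'
After 3 (h): row=0 col=0 char='r'
After 4 (^): row=0 col=0 char='r'
After 5 (l): row=0 col=1 char='a'
After 6 (w): row=0 col=6 char='t'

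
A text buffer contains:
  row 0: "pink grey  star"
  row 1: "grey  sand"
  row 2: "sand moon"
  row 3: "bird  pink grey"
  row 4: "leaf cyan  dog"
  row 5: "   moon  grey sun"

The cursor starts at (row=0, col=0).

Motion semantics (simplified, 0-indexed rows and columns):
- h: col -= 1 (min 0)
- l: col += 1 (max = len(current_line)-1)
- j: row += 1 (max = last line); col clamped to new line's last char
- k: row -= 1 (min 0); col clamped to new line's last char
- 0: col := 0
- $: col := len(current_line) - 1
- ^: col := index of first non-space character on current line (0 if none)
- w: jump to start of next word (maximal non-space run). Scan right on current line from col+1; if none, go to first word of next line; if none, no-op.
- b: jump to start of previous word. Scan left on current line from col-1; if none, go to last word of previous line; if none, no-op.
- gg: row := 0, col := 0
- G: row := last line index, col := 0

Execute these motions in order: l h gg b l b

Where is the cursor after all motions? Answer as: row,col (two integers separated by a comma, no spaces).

After 1 (l): row=0 col=1 char='i'
After 2 (h): row=0 col=0 char='p'
After 3 (gg): row=0 col=0 char='p'
After 4 (b): row=0 col=0 char='p'
After 5 (l): row=0 col=1 char='i'
After 6 (b): row=0 col=0 char='p'

Answer: 0,0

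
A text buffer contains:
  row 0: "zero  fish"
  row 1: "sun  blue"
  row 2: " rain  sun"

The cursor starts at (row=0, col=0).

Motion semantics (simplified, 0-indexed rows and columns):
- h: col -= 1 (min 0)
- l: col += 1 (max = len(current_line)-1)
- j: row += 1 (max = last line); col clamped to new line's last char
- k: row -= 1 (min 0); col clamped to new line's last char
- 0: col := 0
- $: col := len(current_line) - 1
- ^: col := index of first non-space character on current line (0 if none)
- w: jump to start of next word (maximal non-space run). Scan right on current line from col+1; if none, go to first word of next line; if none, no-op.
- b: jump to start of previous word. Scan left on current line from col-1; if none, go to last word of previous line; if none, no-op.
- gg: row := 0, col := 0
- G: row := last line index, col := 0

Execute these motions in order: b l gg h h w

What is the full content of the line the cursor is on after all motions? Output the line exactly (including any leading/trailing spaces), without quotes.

Answer: zero  fish

Derivation:
After 1 (b): row=0 col=0 char='z'
After 2 (l): row=0 col=1 char='e'
After 3 (gg): row=0 col=0 char='z'
After 4 (h): row=0 col=0 char='z'
After 5 (h): row=0 col=0 char='z'
After 6 (w): row=0 col=6 char='f'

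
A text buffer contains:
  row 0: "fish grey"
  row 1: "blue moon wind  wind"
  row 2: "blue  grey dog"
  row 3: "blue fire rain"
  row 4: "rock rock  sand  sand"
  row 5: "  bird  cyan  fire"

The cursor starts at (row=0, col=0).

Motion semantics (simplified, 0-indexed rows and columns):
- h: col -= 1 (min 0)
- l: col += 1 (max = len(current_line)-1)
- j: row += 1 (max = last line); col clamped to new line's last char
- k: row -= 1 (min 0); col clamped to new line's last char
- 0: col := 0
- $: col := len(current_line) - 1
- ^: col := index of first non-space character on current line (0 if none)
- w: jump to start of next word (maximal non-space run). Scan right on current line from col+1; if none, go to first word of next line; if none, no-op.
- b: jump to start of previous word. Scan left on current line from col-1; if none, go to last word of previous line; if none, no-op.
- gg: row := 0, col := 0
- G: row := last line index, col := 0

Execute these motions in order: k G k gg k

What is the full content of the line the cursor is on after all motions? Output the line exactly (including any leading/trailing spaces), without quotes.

Answer: fish grey

Derivation:
After 1 (k): row=0 col=0 char='f'
After 2 (G): row=5 col=0 char='_'
After 3 (k): row=4 col=0 char='r'
After 4 (gg): row=0 col=0 char='f'
After 5 (k): row=0 col=0 char='f'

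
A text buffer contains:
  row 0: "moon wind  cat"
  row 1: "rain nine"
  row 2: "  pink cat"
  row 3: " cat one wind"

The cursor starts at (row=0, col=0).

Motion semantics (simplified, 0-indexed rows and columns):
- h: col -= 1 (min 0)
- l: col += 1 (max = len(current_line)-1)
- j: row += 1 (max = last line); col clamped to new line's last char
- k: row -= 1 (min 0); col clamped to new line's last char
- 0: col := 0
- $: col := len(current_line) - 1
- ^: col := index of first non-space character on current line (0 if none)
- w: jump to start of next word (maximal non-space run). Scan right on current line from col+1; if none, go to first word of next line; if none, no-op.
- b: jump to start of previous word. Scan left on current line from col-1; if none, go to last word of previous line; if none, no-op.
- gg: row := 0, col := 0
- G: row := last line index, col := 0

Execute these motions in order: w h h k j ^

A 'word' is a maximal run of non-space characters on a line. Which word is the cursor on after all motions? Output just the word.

Answer: rain

Derivation:
After 1 (w): row=0 col=5 char='w'
After 2 (h): row=0 col=4 char='_'
After 3 (h): row=0 col=3 char='n'
After 4 (k): row=0 col=3 char='n'
After 5 (j): row=1 col=3 char='n'
After 6 (^): row=1 col=0 char='r'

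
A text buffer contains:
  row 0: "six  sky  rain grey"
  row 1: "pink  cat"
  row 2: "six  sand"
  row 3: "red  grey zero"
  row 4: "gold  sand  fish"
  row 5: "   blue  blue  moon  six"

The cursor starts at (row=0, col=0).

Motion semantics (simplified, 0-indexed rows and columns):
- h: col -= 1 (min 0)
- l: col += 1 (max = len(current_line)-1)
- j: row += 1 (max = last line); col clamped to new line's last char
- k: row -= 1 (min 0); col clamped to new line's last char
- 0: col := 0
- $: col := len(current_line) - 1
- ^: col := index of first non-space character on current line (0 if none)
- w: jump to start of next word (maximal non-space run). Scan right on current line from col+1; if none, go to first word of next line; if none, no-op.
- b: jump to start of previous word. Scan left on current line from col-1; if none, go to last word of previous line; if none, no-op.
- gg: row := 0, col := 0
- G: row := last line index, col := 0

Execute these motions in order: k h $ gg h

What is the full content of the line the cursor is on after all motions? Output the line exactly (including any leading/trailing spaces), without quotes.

Answer: six  sky  rain grey

Derivation:
After 1 (k): row=0 col=0 char='s'
After 2 (h): row=0 col=0 char='s'
After 3 ($): row=0 col=18 char='y'
After 4 (gg): row=0 col=0 char='s'
After 5 (h): row=0 col=0 char='s'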